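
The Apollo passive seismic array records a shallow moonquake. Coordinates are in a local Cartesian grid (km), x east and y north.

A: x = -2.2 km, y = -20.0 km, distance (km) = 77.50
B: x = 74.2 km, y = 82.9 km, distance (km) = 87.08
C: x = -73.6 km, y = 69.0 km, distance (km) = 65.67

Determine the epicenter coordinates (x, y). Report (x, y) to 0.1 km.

Circle about each station: (x + 2.2)² + (y + 20.0)² = 77.50²; (x − 74.2)² + (y − 82.9)² = 87.08²; (x + 73.6)² + (y − 69.0)² = 65.67².
Subtracting the A equation from the B and C equations removes the quadratic terms:
152.8 x + 205.8 y = 10396.53
-142.8 x + 178.0 y = 11466.82
Solving the 2×2 system: x ≈ -9.0, y ≈ 57.2 km.

(-9.0, 57.2)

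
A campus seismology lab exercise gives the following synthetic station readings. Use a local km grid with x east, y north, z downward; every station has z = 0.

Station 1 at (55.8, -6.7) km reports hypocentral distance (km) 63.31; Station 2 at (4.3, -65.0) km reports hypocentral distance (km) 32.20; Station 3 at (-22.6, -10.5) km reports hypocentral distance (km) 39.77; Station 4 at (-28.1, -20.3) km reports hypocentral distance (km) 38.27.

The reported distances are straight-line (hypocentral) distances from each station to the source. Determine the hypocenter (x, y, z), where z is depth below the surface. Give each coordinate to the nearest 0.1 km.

(2.5, -37.0, 15.8)

Each station gives a sphere (x−x_i)² + (y−y_i)² + z² = d_i² (stations at z=0).
Subtracting the Station 1 sphere from Station 2 and Station 3: z² cancels, leaving linear equations in x and y:
-103.0 x − 116.6 y = 4056.28
-156.8 x − 7.6 y = -111.02
Solving: x ≈ 2.501, y ≈ -36.997 km (keep extra digits for the depth step; rounded: 2.5, -37.0).
Then from the Station 1 sphere: z² = 63.31² − (x − 55.8)² − (y + 6.7)² with x = 2.501, y = -36.997, so z ≈ 15.794 ≈ 15.8 km.
Check against Station 4 (with the unrounded solution): distance 38.27 ≈ 38.27 km. ✓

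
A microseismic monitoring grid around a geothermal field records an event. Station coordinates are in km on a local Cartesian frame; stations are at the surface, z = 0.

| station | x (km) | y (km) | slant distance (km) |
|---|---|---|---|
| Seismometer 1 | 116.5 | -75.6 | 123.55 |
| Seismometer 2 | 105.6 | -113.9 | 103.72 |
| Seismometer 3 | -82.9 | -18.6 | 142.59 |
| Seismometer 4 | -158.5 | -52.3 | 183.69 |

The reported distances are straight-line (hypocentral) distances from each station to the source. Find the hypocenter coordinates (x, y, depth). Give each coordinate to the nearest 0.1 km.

x ≈ 7.5 km, y ≈ -124.1 km, depth ≈ 32.1 km

Each station gives a sphere (x−x_i)² + (y−y_i)² + z² = d_i² (stations at z=0).
Subtracting the Seismometer 1 sphere from Seismometer 2 and Seismometer 3: z² cancels, leaving linear equations in x and y:
-21.8 x − 76.6 y = 9343.72
-398.8 x + 114.0 y = -17136.55
Solving: x ≈ 7.492, y ≈ -124.113 km (keep extra digits for the depth step; rounded: 7.5, -124.1).
Then from the Seismometer 1 sphere: z² = 123.55² − (x − 116.5)² − (y + 75.6)² with x = 7.492, y = -124.113, so z ≈ 32.068 ≈ 32.1 km.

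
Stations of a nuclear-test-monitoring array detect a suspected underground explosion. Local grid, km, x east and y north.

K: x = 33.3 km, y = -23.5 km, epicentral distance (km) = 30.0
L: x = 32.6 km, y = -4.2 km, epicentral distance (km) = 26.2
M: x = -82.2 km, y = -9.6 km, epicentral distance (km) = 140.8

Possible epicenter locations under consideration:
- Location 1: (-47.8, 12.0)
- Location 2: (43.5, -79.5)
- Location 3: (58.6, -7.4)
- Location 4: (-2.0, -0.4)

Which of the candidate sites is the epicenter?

Location 3

For each candidate, compare |candidate − station| to the reported distance:
Location 1: residuals K 58.5, L 55.8, M 100.2 → max 100.2 km
Location 2: residuals K 26.9, L 49.9, M 3.0 → max 49.9 km
Location 3: residuals K 0.0, L 0.0, M 0.0 → max 0.0 km
Location 4: residuals K 12.2, L 8.6, M 60.1 → max 60.1 km
Only Location 3 has all residuals ≈ 0.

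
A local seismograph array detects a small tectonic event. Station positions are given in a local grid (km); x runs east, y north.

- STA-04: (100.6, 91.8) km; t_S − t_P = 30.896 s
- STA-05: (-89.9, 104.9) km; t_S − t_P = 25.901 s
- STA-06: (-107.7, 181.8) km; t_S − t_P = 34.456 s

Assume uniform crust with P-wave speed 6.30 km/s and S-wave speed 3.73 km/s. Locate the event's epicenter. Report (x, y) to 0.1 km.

-72.7 km east, -131.3 km north

Distance from S−P lag: d = Δt · v_P v_S / (v_P − v_S) = Δt · (6.30·3.73)/(6.30−3.73) ≈ 9.1436·Δt.
So d_STA-04 = 282.50, d_STA-05 = 236.83, d_STA-06 = 315.05 km.
Circle about each station: (x − 100.6)² + (y − 91.8)² = 282.50²; (x + 89.9)² + (y − 104.9)² = 236.83²; (x + 107.7)² + (y − 181.8)² = 315.05².
Subtracting pairs of circle equations eliminates x²+y² and gives linear equations (the radical axes):
-381.0 x + 26.2 y = 24256.22
-416.6 x + 180.0 y = 6652.68
Solving the 2×2 system: x ≈ -72.7, y ≈ -131.3 km.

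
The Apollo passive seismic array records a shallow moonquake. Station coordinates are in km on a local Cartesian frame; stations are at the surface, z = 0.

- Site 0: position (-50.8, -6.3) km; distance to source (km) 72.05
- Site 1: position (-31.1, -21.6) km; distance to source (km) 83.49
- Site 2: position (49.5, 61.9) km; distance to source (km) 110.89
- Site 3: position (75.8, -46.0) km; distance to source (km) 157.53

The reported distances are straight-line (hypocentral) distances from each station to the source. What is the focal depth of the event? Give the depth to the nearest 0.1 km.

z ≈ 54.9 km

Each station gives a sphere (x−x_i)² + (y−y_i)² + z² = d_i² (stations at z=0).
Subtracting the Site 0 sphere from Site 1 and Site 2: z² cancels, leaving linear equations in x and y:
39.4 x − 30.6 y = -2965.94
200.6 x + 136.4 y = -3443.86
Solving: x ≈ -44.294, y ≈ 39.894 km (keep extra digits for the depth step; rounded: -44.3, 39.9).
Then from the Site 0 sphere: z² = 72.05² − (x + 50.8)² − (y + 6.3)² with x = -44.294, y = 39.894, so z ≈ 54.909 ≈ 54.9 km.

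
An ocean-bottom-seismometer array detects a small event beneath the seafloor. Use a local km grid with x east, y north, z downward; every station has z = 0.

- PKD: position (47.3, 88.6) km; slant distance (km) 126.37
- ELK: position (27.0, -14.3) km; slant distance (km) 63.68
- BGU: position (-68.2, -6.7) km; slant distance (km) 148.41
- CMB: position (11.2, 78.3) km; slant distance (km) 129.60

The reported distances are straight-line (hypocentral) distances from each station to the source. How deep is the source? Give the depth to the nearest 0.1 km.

Each station gives a sphere (x−x_i)² + (y−y_i)² + z² = d_i² (stations at z=0).
Subtracting the PKD sphere from ELK and BGU: z² cancels, leaving linear equations in x and y:
-40.6 x − 205.8 y = 2760.47
-231.0 x − 190.6 y = -11447.27
Solving: x ≈ 72.409, y ≈ -27.698 km (keep extra digits for the depth step; rounded: 72.4, -27.7).
Then from the PKD sphere: z² = 126.37² − (x − 47.3)² − (y − 88.6)² with x = 72.409, y = -27.698, so z ≈ 42.587 ≈ 42.6 km.
Check against CMB (with the unrounded solution): distance 129.60 ≈ 129.60 km. ✓

42.6 km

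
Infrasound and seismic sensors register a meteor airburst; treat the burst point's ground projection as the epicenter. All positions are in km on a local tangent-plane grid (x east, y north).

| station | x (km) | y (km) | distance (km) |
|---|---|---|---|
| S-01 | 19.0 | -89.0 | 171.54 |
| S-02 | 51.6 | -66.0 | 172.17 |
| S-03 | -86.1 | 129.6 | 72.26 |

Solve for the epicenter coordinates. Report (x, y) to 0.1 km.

-65.3 km east, 60.4 km north

Circle about each station: (x − 19.0)² + (y + 89.0)² = 171.54²; (x − 51.6)² + (y + 66.0)² = 172.17²; (x + 86.1)² + (y − 129.6)² = 72.26².
Subtracting the S-01 equation from the S-02 and S-03 equations removes the quadratic terms:
65.2 x + 46.0 y = -1479.98
-210.2 x + 437.2 y = 40131.83
Solving the 2×2 system: x ≈ -65.3, y ≈ 60.4 km.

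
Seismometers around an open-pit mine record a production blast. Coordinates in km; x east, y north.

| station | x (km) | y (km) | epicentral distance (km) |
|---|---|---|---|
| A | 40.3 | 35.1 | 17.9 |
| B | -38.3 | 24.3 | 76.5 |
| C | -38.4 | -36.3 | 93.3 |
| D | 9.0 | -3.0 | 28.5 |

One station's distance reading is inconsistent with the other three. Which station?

D

Solve using three stations at a time. Using A, B, C (subtract circle equations pairwise → linear system) gives (x, y) ≈ (37.9, 17.4).
Distances from that point to each station vs reported:
  A: calculated 17.9 vs reported 17.9 → residual 0.0 km
  B: calculated 76.5 vs reported 76.5 → residual 0.0 km
  C: calculated 93.3 vs reported 93.3 → residual 0.0 km
  D: calculated 35.4 vs reported 28.5 → residual 6.9 km
A, B, C are mutually consistent (residuals ≈ 0); D is off by 6.9 km.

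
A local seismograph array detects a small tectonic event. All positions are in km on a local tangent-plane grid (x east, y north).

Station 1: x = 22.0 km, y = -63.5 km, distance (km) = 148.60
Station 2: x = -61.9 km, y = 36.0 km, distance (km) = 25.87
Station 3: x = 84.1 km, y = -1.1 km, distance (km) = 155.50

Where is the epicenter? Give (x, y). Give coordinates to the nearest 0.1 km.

Circle about each station: (x − 22.0)² + (y + 63.5)² = 148.60²; (x + 61.9)² + (y − 36.0)² = 25.87²; (x − 84.1)² + (y + 1.1)² = 155.50².
Subtracting pairs of circle equations eliminates x²+y² and gives linear equations (the radical axes):
-167.8 x + 199.0 y = 22024.06
124.2 x + 124.8 y = 459.48
Solving the 2×2 system: x ≈ -58.2, y ≈ 61.6 km.

(-58.2, 61.6)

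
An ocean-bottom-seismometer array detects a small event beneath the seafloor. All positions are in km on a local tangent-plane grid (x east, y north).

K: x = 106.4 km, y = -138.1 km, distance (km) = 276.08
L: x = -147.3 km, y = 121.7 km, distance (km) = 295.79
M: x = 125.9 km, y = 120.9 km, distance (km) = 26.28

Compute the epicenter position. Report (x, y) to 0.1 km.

148.2 km east, 134.8 km north

Circle about each station: (x − 106.4)² + (y + 138.1)² = 276.08²; (x + 147.3)² + (y − 121.7)² = 295.79²; (x − 125.9)² + (y − 120.9)² = 26.28².
Subtracting pairs of circle equations eliminates x²+y² and gives linear equations (the radical axes):
-507.4 x + 519.6 y = -5155.95
39.0 x + 518.0 y = 75604.58
Solving the 2×2 system: x ≈ 148.2, y ≈ 134.8 km.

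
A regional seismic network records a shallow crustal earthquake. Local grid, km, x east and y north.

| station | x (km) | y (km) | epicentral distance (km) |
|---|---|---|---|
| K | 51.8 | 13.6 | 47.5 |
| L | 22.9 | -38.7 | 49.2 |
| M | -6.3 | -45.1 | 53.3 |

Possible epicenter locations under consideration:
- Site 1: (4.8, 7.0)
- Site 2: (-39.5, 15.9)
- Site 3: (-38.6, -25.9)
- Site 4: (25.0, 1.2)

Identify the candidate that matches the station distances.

For each candidate, compare |candidate − station| to the reported distance:
Site 1: residuals K 0.0, L 0.0, M 0.0 → max 0.0 km
Site 2: residuals K 43.8, L 33.7, M 16.1 → max 43.8 km
Site 3: residuals K 51.2, L 13.6, M 15.7 → max 51.2 km
Site 4: residuals K 18.0, L 9.2, M 2.6 → max 18.0 km
Only Site 1 has all residuals ≈ 0.

Site 1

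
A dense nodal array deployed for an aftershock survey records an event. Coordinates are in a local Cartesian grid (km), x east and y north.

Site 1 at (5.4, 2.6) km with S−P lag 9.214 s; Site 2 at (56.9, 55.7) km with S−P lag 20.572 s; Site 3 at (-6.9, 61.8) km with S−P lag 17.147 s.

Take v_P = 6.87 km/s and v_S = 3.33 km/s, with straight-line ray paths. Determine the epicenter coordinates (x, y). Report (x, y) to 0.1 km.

(-27.4, -47.1)

Distance from S−P lag: d = Δt · v_P v_S / (v_P − v_S) = Δt · (6.87·3.33)/(6.87−3.33) ≈ 6.4625·Δt.
So d_Site 1 = 59.55, d_Site 2 = 132.95, d_Site 3 = 110.81 km.
Circle about each station: (x − 5.4)² + (y − 2.6)² = 59.55²; (x − 56.9)² + (y − 55.7)² = 132.95²; (x + 6.9)² + (y − 61.8)² = 110.81².
Subtracting pairs of circle equations eliminates x²+y² and gives linear equations (the radical axes):
103.0 x + 106.2 y = -7825.32
-24.6 x + 118.4 y = -4901.72
Solving the 2×2 system: x ≈ -27.4, y ≈ -47.1 km.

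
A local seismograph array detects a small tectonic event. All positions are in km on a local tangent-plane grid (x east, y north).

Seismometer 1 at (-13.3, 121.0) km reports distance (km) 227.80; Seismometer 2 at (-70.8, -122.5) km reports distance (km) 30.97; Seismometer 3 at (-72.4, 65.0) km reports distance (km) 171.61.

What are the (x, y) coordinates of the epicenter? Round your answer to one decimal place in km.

x ≈ -45.6 km, y ≈ -104.5 km

Circle about each station: (x + 13.3)² + (y − 121.0)² = 227.80²; (x + 70.8)² + (y + 122.5)² = 30.97²; (x + 72.4)² + (y − 65.0)² = 171.61².
Subtracting the Seismometer 1 equation from the Seismometer 2 and Seismometer 3 equations removes the quadratic terms:
-115.0 x − 487.0 y = 56134.70
-118.2 x − 112.0 y = 17091.72
Solving the 2×2 system: x ≈ -45.6, y ≈ -104.5 km.
Check against Seismometer 1 (with the unrounded x, y): √((x + 13.3)²+(y − 121.0)²) = 227.80 ≈ 227.80 km. ✓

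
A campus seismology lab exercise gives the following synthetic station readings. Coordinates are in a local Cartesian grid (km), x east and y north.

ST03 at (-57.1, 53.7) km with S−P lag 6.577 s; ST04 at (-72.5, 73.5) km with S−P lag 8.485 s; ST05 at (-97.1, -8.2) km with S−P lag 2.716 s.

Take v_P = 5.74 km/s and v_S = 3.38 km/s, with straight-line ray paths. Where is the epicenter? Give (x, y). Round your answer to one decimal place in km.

(-78.4, 4.0)

Distance from S−P lag: d = Δt · v_P v_S / (v_P − v_S) = Δt · (5.74·3.38)/(5.74−3.38) ≈ 8.2208·Δt.
So d_ST03 = 54.07, d_ST04 = 69.75, d_ST05 = 22.33 km.
Circle about each station: (x + 57.1)² + (y − 53.7)² = 54.07²; (x + 72.5)² + (y − 73.5)² = 69.75²; (x + 97.1)² + (y + 8.2)² = 22.33².
Subtracting pairs of circle equations eliminates x²+y² and gives linear equations (the radical axes):
-30.8 x + 39.6 y = 2572.90
-80.0 x − 123.8 y = 5776.49
Solving the 2×2 system: x ≈ -78.4, y ≈ 4.0 km.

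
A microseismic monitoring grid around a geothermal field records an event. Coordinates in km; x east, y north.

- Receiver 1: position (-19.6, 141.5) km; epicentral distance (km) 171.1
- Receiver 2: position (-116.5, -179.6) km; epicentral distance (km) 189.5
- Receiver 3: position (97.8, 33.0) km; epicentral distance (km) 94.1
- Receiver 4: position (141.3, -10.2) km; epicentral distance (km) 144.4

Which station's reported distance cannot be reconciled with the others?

Solve using three stations at a time. Using Receiver 1, Receiver 2, Receiver 4 (subtract circle equations pairwise → linear system) gives (x, y) ≈ (-1.9, -28.7).
Distances from that point to each station vs reported:
  Receiver 1: calculated 171.1 vs reported 171.1 → residual 0.0 km
  Receiver 2: calculated 189.5 vs reported 189.5 → residual 0.0 km
  Receiver 3: calculated 117.2 vs reported 94.1 → residual 23.1 km
  Receiver 4: calculated 144.4 vs reported 144.4 → residual 0.0 km
Receiver 1, Receiver 2, Receiver 4 are mutually consistent (residuals ≈ 0); Receiver 3 is off by 23.1 km.

Receiver 3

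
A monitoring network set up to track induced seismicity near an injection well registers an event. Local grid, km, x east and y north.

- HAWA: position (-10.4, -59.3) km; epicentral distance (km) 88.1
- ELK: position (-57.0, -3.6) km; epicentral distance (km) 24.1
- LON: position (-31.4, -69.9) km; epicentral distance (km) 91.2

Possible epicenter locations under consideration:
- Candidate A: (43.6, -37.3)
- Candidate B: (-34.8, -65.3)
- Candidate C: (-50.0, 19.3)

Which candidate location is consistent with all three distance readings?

Candidate C

For each candidate, compare |candidate − station| to the reported distance:
Candidate A: residuals HAWA 29.8, ELK 82.0, LON 9.4 → max 82.0 km
Candidate B: residuals HAWA 63.0, ELK 41.5, LON 85.5 → max 85.5 km
Candidate C: residuals HAWA 0.1, ELK 0.2, LON 0.1 → max 0.2 km
Only Candidate C has all residuals ≈ 0.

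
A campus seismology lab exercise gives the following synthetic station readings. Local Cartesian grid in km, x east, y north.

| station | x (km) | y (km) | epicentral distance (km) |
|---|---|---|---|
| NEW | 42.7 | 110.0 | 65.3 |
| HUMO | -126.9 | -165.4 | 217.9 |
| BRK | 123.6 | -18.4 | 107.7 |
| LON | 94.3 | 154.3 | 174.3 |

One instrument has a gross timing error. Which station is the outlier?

NEW

Solve using three stations at a time. Using HUMO, BRK, LON (subtract circle equations pairwise → linear system) gives (x, y) ≈ (17.2, -2.0).
Distances from that point to each station vs reported:
  NEW: calculated 114.9 vs reported 65.3 → residual 49.6 km
  HUMO: calculated 217.9 vs reported 217.9 → residual 0.0 km
  BRK: calculated 107.7 vs reported 107.7 → residual 0.0 km
  LON: calculated 174.3 vs reported 174.3 → residual 0.0 km
HUMO, BRK, LON are mutually consistent (residuals ≈ 0); NEW is off by 49.6 km.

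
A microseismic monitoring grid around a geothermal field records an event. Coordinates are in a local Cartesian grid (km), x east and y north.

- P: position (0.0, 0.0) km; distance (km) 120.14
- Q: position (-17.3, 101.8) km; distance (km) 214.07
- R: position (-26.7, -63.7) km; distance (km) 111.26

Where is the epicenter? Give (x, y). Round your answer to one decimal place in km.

Circle about each station: x² + y² = 120.14²; (x + 17.3)² + (y − 101.8)² = 214.07²; (x + 26.7)² + (y + 63.7)² = 111.26².
Subtracting pairs of circle equations eliminates x²+y² and gives linear equations (the radical axes):
-34.6 x + 203.6 y = -20729.82
-53.4 x − 127.4 y = 6825.41
Solving the 2×2 system: x ≈ 81.9, y ≈ -87.9 km.

81.9 km east, -87.9 km north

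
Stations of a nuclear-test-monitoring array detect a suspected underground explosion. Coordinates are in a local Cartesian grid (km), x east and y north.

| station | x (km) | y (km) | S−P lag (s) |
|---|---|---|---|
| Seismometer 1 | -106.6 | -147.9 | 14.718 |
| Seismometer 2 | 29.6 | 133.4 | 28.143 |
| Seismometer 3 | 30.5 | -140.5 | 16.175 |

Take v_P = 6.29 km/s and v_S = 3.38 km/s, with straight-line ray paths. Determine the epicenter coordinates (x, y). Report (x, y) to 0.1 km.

Distance from S−P lag: d = Δt · v_P v_S / (v_P − v_S) = Δt · (6.29·3.38)/(6.29−3.38) ≈ 7.3059·Δt.
So d_Seismometer 1 = 107.53, d_Seismometer 2 = 205.61, d_Seismometer 3 = 118.17 km.
Circle about each station: (x + 106.6)² + (y + 147.9)² = 107.53²; (x − 29.6)² + (y − 133.4)² = 205.61²; (x − 30.5)² + (y + 140.5)² = 118.17².
Subtracting the Seismometer 1 equation from the Seismometer 2 and Seismometer 3 equations removes the quadratic terms:
272.4 x + 562.6 y = -45279.02
274.2 x + 14.8 y = -14968.92
Solving the 2×2 system: x ≈ -51.6, y ≈ -55.5 km.

(-51.6, -55.5)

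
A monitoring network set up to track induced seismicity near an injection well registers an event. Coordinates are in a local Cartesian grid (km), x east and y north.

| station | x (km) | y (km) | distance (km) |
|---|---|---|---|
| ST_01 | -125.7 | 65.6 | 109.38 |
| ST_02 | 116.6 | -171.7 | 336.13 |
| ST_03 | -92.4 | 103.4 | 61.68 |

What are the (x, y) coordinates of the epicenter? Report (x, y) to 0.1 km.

Circle about each station: (x + 125.7)² + (y − 65.6)² = 109.38²; (x − 116.6)² + (y + 171.7)² = 336.13²; (x + 92.4)² + (y − 103.4)² = 61.68².
Subtracting the ST_01 equation from the ST_02 and ST_03 equations removes the quadratic terms:
484.6 x − 474.6 y = -78046.79
66.6 x + 75.6 y = 7285.03
Solving the 2×2 system: x ≈ -35.8, y ≈ 127.9 km.
Check against ST_01 (with the unrounded x, y): √((x + 125.7)²+(y − 65.6)²) = 109.38 ≈ 109.38 km. ✓

x ≈ -35.8 km, y ≈ 127.9 km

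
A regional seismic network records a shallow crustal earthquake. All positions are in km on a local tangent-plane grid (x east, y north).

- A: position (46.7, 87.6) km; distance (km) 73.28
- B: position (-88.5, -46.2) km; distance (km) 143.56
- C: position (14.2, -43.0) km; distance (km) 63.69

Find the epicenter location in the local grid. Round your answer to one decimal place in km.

Circle about each station: (x − 46.7)² + (y − 87.6)² = 73.28²; (x + 88.5)² + (y + 46.2)² = 143.56²; (x − 14.2)² + (y + 43.0)² = 63.69².
Subtracting pairs of circle equations eliminates x²+y² and gives linear equations (the radical axes):
-270.4 x − 267.6 y = -15127.48
-65.0 x − 261.2 y = -6490.47
Solving the 2×2 system: x ≈ 41.6, y ≈ 14.5 km.

x ≈ 41.6 km, y ≈ 14.5 km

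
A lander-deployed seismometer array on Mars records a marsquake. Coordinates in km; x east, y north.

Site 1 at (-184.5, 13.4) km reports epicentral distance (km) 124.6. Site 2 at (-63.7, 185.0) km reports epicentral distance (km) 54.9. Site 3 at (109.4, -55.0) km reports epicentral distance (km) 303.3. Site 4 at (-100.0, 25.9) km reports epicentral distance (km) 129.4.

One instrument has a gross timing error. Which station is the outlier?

Site 1

Solve using three stations at a time. Using Site 2, Site 3, Site 4 (subtract circle equations pairwise → linear system) gives (x, y) ≈ (-109.5, 154.9).
Distances from that point to each station vs reported:
  Site 1: calculated 160.2 vs reported 124.6 → residual 35.6 km
  Site 2: calculated 54.8 vs reported 54.9 → residual 0.1 km
  Site 3: calculated 303.3 vs reported 303.3 → residual 0.0 km
  Site 4: calculated 129.4 vs reported 129.4 → residual 0.0 km
Site 2, Site 3, Site 4 are mutually consistent (residuals ≈ 0); Site 1 is off by 35.6 km.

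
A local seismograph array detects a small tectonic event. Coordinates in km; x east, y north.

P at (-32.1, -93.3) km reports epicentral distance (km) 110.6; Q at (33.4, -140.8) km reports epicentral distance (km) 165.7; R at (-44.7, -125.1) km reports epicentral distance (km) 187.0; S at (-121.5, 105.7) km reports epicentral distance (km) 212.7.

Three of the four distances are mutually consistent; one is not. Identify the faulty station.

Solve using three stations at a time. Using Q, R, S (subtract circle equations pairwise → linear system) gives (x, y) ≈ (73.2, 20.1).
Distances from that point to each station vs reported:
  P: calculated 154.7 vs reported 110.6 → residual 44.1 km
  Q: calculated 165.7 vs reported 165.7 → residual 0.0 km
  R: calculated 187.0 vs reported 187.0 → residual 0.0 km
  S: calculated 212.7 vs reported 212.7 → residual 0.0 km
Q, R, S are mutually consistent (residuals ≈ 0); P is off by 44.1 km.

P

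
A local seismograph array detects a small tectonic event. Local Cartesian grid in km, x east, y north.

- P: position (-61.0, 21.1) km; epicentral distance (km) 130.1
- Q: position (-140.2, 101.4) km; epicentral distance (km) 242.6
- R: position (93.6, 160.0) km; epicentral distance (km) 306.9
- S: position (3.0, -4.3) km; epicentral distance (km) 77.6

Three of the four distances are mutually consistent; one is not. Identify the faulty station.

R

Solve using three stations at a time. Using P, Q, S (subtract circle equations pairwise → linear system) gives (x, y) ≈ (21.2, -79.7).
Distances from that point to each station vs reported:
  P: calculated 130.1 vs reported 130.1 → residual 0.0 km
  Q: calculated 242.6 vs reported 242.6 → residual 0.0 km
  R: calculated 250.3 vs reported 306.9 → residual 56.6 km
  S: calculated 77.5 vs reported 77.6 → residual 0.1 km
P, Q, S are mutually consistent (residuals ≈ 0); R is off by 56.6 km.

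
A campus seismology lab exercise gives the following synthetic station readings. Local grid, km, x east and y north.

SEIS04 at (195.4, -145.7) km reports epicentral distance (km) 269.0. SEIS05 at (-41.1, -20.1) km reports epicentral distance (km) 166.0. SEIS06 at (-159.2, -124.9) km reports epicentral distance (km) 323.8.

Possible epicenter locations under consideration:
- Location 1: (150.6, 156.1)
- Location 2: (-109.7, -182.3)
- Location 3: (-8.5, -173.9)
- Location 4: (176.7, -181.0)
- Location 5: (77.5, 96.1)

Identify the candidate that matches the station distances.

For each candidate, compare |candidate − station| to the reported distance:
Location 1: residuals SEIS04 36.1, SEIS05 94.4, SEIS06 94.5 → max 94.5 km
Location 2: residuals SEIS04 38.3, SEIS05 10.1, SEIS06 248.0 → max 248.0 km
Location 3: residuals SEIS04 63.2, SEIS05 8.8, SEIS06 165.3 → max 165.3 km
Location 4: residuals SEIS04 229.1, SEIS05 104.8, SEIS06 16.8 → max 229.1 km
Location 5: residuals SEIS04 0.0, SEIS05 0.0, SEIS06 0.0 → max 0.0 km
Only Location 5 has all residuals ≈ 0.

Location 5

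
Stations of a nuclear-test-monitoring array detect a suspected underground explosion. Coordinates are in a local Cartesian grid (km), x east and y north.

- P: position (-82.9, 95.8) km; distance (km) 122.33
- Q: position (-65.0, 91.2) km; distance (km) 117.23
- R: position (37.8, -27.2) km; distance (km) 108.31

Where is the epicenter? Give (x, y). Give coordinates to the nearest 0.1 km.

(-70.5, -25.9)

Circle about each station: (x + 82.9)² + (y − 95.8)² = 122.33²; (x + 65.0)² + (y − 91.2)² = 117.23²; (x − 37.8)² + (y + 27.2)² = 108.31².
Subtracting the P equation from the Q and R equations removes the quadratic terms:
35.8 x − 9.2 y = -2285.85
241.4 x − 246.0 y = -10647.80
Solving the 2×2 system: x ≈ -70.5, y ≈ -25.9 km.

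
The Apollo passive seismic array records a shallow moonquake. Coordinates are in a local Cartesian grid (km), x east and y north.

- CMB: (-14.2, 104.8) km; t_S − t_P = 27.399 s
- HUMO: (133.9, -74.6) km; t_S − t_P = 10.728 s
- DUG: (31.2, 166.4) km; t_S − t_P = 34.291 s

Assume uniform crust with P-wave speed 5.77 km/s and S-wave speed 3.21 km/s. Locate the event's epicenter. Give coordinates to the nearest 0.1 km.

Distance from S−P lag: d = Δt · v_P v_S / (v_P − v_S) = Δt · (5.77·3.21)/(5.77−3.21) ≈ 7.2350·Δt.
So d_CMB = 198.23, d_HUMO = 77.62, d_DUG = 248.10 km.
Circle about each station: (x + 14.2)² + (y − 104.8)² = 198.23²; (x − 133.9)² + (y + 74.6)² = 77.62²; (x − 31.2)² + (y − 166.4)² = 248.10².
Subtracting the CMB equation from the HUMO and DUG equations removes the quadratic terms:
296.2 x − 358.8 y = 45579.96
90.8 x + 123.2 y = -4780.76
Solving the 2×2 system: x ≈ 56.5, y ≈ -80.4 km.

56.5 km east, -80.4 km north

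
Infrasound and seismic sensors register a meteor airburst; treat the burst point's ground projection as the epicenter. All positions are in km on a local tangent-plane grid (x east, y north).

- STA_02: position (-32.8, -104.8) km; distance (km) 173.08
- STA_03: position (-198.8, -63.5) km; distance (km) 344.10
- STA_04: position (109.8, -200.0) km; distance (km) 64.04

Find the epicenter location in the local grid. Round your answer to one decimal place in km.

(136.3, -141.7)

Circle about each station: (x + 32.8)² + (y + 104.8)² = 173.08²; (x + 198.8)² + (y + 63.5)² = 344.10²; (x − 109.8)² + (y + 200.0)² = 64.04².
Subtracting pairs of circle equations eliminates x²+y² and gives linear equations (the radical axes):
-332.0 x + 82.6 y = -56953.31
285.2 x − 190.4 y = 65852.72
Solving the 2×2 system: x ≈ 136.3, y ≈ -141.7 km.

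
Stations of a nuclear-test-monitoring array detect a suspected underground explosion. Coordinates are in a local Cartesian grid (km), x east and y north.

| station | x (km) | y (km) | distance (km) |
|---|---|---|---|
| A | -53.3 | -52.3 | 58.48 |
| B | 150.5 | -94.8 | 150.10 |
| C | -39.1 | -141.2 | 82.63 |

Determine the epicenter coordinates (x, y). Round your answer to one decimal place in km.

Circle about each station: (x + 53.3)² + (y + 52.3)² = 58.48²; (x − 150.5)² + (y + 94.8)² = 150.10²; (x + 39.1)² + (y + 141.2)² = 82.63².
Subtracting pairs of circle equations eliminates x²+y² and gives linear equations (the radical axes):
407.6 x − 85.0 y = 6951.01
28.4 x − 177.8 y = 12482.26
Solving the 2×2 system: x ≈ 2.5, y ≈ -69.8 km.

2.5 km east, -69.8 km north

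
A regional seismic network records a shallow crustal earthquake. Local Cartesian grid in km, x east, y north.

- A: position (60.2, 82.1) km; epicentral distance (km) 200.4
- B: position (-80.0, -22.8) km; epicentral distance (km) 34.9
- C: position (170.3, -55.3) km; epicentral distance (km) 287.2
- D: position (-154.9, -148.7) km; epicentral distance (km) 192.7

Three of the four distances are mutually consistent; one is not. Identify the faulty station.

Solve using three stations at a time. Using A, B, C (subtract circle equations pairwise → linear system) gives (x, y) ≈ (-114.3, -16.5).
Distances from that point to each station vs reported:
  A: calculated 200.4 vs reported 200.4 → residual 0.0 km
  B: calculated 34.8 vs reported 34.9 → residual 0.1 km
  C: calculated 287.2 vs reported 287.2 → residual 0.0 km
  D: calculated 138.3 vs reported 192.7 → residual 54.4 km
A, B, C are mutually consistent (residuals ≈ 0); D is off by 54.4 km.

D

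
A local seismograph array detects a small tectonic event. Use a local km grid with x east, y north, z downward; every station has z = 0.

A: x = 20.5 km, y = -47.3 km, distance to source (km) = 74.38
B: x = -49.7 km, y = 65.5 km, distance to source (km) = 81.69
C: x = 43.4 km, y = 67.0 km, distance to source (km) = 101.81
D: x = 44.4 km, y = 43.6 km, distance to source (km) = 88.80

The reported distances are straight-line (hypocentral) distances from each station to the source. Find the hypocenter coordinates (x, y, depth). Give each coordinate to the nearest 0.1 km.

Each station gives a sphere (x−x_i)² + (y−y_i)² + z² = d_i² (stations at z=0).
Subtracting the A sphere from B and C: z² cancels, leaving linear equations in x and y:
-140.4 x + 225.6 y = 2961.93
45.8 x + 228.6 y = -1117.87
Solving: x ≈ -21.903, y ≈ -0.502 km (keep extra digits for the depth step; rounded: -21.9, -0.5).
Then from the A sphere: z² = 74.38² − (x − 20.5)² − (y + 47.3)² with x = -21.903, y = -0.502, so z ≈ 39.298 ≈ 39.3 km.

x ≈ -21.9 km, y ≈ -0.5 km, depth ≈ 39.3 km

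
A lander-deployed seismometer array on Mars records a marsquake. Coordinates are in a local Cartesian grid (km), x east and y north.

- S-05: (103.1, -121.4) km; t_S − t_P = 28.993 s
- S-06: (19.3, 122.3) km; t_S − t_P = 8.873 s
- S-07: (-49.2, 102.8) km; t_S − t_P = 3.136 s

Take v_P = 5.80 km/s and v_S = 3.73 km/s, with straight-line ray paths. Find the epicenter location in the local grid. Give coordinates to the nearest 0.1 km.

(-73.4, 124.9)

Distance from S−P lag: d = Δt · v_P v_S / (v_P − v_S) = Δt · (5.80·3.73)/(5.80−3.73) ≈ 10.4512·Δt.
So d_S-05 = 303.01, d_S-06 = 92.73, d_S-07 = 32.77 km.
Circle about each station: (x − 103.1)² + (y + 121.4)² = 303.01²; (x − 19.3)² + (y − 122.3)² = 92.73²; (x + 49.2)² + (y − 102.8)² = 32.77².
Subtracting the S-05 equation from the S-06 and S-07 equations removes the quadratic terms:
-167.6 x + 487.4 y = 73178.42
-304.6 x + 448.4 y = 78362.10
Solving the 2×2 system: x ≈ -73.4, y ≈ 124.9 km.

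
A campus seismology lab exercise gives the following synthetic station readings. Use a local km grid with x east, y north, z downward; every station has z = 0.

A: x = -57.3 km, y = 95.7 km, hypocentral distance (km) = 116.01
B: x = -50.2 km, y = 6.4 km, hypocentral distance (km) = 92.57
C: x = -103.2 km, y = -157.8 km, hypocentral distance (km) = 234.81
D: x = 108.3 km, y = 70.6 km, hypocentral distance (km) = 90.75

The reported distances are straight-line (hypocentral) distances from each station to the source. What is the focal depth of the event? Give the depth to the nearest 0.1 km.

z ≈ 31.8 km

Each station gives a sphere (x−x_i)² + (y−y_i)² + z² = d_i² (stations at z=0).
Subtracting the A sphere from B and C: z² cancels, leaving linear equations in x and y:
14.2 x − 178.6 y = -4991.66
-91.8 x − 507.0 y = -18568.12
Solving: x ≈ 33.291, y ≈ 30.596 km (keep extra digits for the depth step; rounded: 33.3, 30.6).
Then from the A sphere: z² = 116.01² − (x + 57.3)² − (y − 95.7)² with x = 33.291, y = 30.596, so z ≈ 31.829 ≈ 31.8 km.
Check against D (with the unrounded solution): distance 90.77 ≈ 90.75 km. ✓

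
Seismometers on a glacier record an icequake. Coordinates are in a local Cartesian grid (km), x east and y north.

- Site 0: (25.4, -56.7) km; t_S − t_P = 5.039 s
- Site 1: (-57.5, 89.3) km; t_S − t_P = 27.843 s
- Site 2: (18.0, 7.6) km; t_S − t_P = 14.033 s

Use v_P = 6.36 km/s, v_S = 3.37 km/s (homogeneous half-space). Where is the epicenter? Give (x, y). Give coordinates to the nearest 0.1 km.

Distance from S−P lag: d = Δt · v_P v_S / (v_P − v_S) = Δt · (6.36·3.37)/(6.36−3.37) ≈ 7.1683·Δt.
So d_Site 0 = 36.12, d_Site 1 = 199.59, d_Site 2 = 100.59 km.
Circle about each station: (x − 25.4)² + (y + 56.7)² = 36.12²; (x + 57.5)² + (y − 89.3)² = 199.59²; (x − 18.0)² + (y − 7.6)² = 100.59².
Subtracting the Site 0 equation from the Site 1 and Site 2 equations removes the quadratic terms:
-165.8 x + 292.0 y = -31110.82
-14.8 x + 128.6 y = -12291.98
Solving the 2×2 system: x ≈ 24.2, y ≈ -92.8 km.

x ≈ 24.2 km, y ≈ -92.8 km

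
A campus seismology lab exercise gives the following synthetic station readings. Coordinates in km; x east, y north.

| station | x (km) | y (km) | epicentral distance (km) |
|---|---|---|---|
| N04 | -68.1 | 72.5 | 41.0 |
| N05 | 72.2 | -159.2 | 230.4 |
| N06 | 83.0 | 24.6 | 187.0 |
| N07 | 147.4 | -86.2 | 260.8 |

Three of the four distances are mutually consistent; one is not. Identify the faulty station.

Solve using three stations at a time. Using N05, N06, N07 (subtract circle equations pairwise → linear system) gives (x, y) ≈ (-101.3, -7.5).
Distances from that point to each station vs reported:
  N04: calculated 86.6 vs reported 41.0 → residual 45.6 km
  N05: calculated 230.5 vs reported 230.4 → residual 0.1 km
  N06: calculated 187.1 vs reported 187.0 → residual 0.1 km
  N07: calculated 260.9 vs reported 260.8 → residual 0.1 km
N05, N06, N07 are mutually consistent (residuals ≈ 0); N04 is off by 45.6 km.

N04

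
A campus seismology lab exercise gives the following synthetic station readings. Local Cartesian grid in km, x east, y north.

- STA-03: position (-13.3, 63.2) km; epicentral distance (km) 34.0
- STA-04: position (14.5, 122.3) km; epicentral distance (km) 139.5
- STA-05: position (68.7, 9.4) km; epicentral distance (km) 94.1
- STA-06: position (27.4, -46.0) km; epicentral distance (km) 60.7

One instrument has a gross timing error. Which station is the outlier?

STA-03

Solve using three stations at a time. Using STA-04, STA-05, STA-06 (subtract circle equations pairwise → linear system) gives (x, y) ≈ (-22.9, -12.1).
Distances from that point to each station vs reported:
  STA-03: calculated 75.9 vs reported 34.0 → residual 41.9 km
  STA-04: calculated 139.5 vs reported 139.5 → residual 0.0 km
  STA-05: calculated 94.1 vs reported 94.1 → residual 0.0 km
  STA-06: calculated 60.7 vs reported 60.7 → residual 0.0 km
STA-04, STA-05, STA-06 are mutually consistent (residuals ≈ 0); STA-03 is off by 41.9 km.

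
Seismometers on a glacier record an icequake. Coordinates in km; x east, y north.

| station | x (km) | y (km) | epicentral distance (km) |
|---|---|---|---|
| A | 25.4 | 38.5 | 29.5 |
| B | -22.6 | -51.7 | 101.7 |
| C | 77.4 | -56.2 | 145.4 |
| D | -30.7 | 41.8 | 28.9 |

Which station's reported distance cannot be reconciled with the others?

Solve using three stations at a time. Using A, B, D (subtract circle equations pairwise → linear system) gives (x, y) ≈ (-2.5, 48.0).
Distances from that point to each station vs reported:
  A: calculated 29.5 vs reported 29.5 → residual 0.0 km
  B: calculated 101.7 vs reported 101.7 → residual 0.0 km
  C: calculated 131.3 vs reported 145.4 → residual 14.1 km
  D: calculated 28.9 vs reported 28.9 → residual 0.0 km
A, B, D are mutually consistent (residuals ≈ 0); C is off by 14.1 km.

C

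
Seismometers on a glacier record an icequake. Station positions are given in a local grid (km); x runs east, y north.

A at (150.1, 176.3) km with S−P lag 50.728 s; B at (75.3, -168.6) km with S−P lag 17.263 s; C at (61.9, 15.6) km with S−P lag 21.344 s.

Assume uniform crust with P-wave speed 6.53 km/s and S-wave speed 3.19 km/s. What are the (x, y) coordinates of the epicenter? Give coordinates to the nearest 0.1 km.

(-6.5, -98.6)

Distance from S−P lag: d = Δt · v_P v_S / (v_P − v_S) = Δt · (6.53·3.19)/(6.53−3.19) ≈ 6.2367·Δt.
So d_A = 316.38, d_B = 107.66, d_C = 133.12 km.
Circle about each station: (x − 150.1)² + (y − 176.3)² = 316.38²; (x − 75.3)² + (y + 168.6)² = 107.66²; (x − 61.9)² + (y − 15.6)² = 133.12².
Subtracting pairs of circle equations eliminates x²+y² and gives linear equations (the radical axes):
-149.6 x − 689.8 y = 68989.98
-176.4 x − 321.4 y = 32838.64
Solving the 2×2 system: x ≈ -6.5, y ≈ -98.6 km.
Check against A (with the unrounded x, y): √((x − 150.1)²+(y − 176.3)²) = 316.38 ≈ 316.38 km. ✓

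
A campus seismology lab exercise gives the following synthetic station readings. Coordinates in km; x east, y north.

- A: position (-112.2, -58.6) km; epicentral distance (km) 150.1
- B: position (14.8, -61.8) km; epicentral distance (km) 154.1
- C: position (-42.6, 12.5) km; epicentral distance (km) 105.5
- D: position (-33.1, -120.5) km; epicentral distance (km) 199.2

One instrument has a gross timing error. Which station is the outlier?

C

Solve using three stations at a time. Using A, B, D (subtract circle equations pairwise → linear system) gives (x, y) ≈ (-50.0, 77.9).
Distances from that point to each station vs reported:
  A: calculated 150.0 vs reported 150.1 → residual 0.1 km
  B: calculated 154.0 vs reported 154.1 → residual 0.1 km
  C: calculated 65.8 vs reported 105.5 → residual 39.7 km
  D: calculated 199.1 vs reported 199.2 → residual 0.1 km
A, B, D are mutually consistent (residuals ≈ 0); C is off by 39.7 km.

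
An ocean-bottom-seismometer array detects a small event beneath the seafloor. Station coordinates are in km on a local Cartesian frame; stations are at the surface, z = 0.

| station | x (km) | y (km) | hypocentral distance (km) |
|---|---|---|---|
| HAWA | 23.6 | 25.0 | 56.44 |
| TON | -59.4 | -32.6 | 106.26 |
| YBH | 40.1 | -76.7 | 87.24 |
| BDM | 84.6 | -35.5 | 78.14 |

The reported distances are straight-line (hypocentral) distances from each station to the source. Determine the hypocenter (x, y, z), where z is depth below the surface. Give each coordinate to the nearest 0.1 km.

(31.2, -4.2, 47.7)

Each station gives a sphere (x−x_i)² + (y−y_i)² + z² = d_i² (stations at z=0).
Subtracting the HAWA sphere from TON and YBH: z² cancels, leaving linear equations in x and y:
-166.0 x − 115.2 y = -4696.55
33.0 x − 203.4 y = 1883.60
Solving: x ≈ 31.206, y ≈ -4.198 km (keep extra digits for the depth step; rounded: 31.2, -4.2).
Then from the HAWA sphere: z² = 56.44² − (x − 23.6)² − (y − 25.0)² with x = 31.206, y = -4.198, so z ≈ 47.698 ≈ 47.7 km.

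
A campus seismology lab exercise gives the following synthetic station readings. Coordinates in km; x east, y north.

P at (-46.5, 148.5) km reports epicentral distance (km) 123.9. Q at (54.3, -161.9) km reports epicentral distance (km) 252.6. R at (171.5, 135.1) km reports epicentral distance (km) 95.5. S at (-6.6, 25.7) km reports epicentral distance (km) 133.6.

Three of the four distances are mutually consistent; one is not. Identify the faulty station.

Q

Solve using three stations at a time. Using P, R, S (subtract circle equations pairwise → linear system) gives (x, y) ≈ (76.1, 130.6).
Distances from that point to each station vs reported:
  P: calculated 123.9 vs reported 123.9 → residual 0.0 km
  Q: calculated 293.3 vs reported 252.6 → residual 40.7 km
  R: calculated 95.5 vs reported 95.5 → residual 0.0 km
  S: calculated 133.6 vs reported 133.6 → residual 0.0 km
P, R, S are mutually consistent (residuals ≈ 0); Q is off by 40.7 km.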